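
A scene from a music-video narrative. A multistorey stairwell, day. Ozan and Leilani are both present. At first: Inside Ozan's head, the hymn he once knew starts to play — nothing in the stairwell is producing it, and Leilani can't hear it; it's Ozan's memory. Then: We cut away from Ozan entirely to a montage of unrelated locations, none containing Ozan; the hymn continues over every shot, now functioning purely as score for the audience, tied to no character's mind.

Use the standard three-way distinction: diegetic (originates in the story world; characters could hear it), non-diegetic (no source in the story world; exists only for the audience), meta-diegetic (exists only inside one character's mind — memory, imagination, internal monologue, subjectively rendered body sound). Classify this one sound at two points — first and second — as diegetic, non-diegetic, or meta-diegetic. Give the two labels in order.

meta-diegetic, non-diegetic

First: the music lives inside Ozan's mind alone; Leilani can't hear it → meta-diegetic.
Second: once it plays over shots Ozan isn't in, detached from any character's subjectivity, it's conventional underscore → non-diegetic.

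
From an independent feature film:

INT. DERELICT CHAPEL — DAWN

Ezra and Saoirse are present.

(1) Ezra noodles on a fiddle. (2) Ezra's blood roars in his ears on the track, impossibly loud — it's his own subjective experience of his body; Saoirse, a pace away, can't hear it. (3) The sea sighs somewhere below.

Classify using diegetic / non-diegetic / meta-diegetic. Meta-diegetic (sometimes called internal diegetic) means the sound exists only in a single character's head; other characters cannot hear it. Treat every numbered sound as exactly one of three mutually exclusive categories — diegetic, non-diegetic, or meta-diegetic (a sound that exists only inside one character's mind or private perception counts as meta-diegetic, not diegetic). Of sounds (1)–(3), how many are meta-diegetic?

1

(1) is diegetic: Ezra is producing the music live, in the story world.
Sound (2): a subjective body sound — Ezra's private perception, inaudible to Saoirse, so meta-diegetic.
(3) is diegetic: the sea is part of the location's real environment.
So 1 of the 3 is meta-diegetic: (2).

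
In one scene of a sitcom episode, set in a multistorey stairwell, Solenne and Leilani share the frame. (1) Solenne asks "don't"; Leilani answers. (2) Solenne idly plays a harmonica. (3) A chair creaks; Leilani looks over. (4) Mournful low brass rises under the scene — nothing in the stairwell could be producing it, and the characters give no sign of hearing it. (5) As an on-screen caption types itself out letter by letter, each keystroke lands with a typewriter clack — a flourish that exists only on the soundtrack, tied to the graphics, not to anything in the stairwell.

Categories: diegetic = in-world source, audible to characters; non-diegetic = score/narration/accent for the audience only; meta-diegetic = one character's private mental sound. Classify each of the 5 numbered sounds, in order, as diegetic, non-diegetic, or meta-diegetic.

(1) is diegetic: on-screen dialogue — Solenne speaks and Leilani is there to hear.
(2) is diegetic: a character is playing a harmonica on screen.
Sound (3): a chair is a real object/event in the scene's world, so diegetic.
(4) is non-diegetic: score with no on-screen or off-screen source; it exists for the audience alone.
Sound (5): it accompanies on-screen graphics, not anything inside the story world, so non-diegetic.

diegetic, diegetic, diegetic, non-diegetic, non-diegetic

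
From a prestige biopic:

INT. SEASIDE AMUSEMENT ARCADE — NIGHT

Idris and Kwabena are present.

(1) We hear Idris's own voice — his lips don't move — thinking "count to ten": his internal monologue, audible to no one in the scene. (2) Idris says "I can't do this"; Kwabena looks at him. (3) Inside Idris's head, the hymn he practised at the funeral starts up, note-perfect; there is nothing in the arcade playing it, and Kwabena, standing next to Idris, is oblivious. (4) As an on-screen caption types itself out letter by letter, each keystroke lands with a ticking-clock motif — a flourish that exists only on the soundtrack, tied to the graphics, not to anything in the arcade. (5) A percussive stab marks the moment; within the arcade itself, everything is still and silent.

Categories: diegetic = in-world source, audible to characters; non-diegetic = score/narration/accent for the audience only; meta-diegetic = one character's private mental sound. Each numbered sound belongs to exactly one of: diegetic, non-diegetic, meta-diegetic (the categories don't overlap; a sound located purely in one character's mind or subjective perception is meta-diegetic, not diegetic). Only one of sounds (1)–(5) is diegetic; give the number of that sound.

Sound (1): internal monologue — inside Idris's mind, not spoken into the scene, so meta-diegetic.
Sound (2): Idris is a character speaking aloud in the scene, so diegetic.
(3) is meta-diegetic: the music is a memory playing inside Idris's mind alone; no real-world source, Kwabena can't hear it.
(4) sound married to a title/caption — outside the diegesis by definition → non-diegetic.
(5) nothing in the scene produces it; it's an accent added for the audience → non-diegetic.
Only (2) is diegetic.

2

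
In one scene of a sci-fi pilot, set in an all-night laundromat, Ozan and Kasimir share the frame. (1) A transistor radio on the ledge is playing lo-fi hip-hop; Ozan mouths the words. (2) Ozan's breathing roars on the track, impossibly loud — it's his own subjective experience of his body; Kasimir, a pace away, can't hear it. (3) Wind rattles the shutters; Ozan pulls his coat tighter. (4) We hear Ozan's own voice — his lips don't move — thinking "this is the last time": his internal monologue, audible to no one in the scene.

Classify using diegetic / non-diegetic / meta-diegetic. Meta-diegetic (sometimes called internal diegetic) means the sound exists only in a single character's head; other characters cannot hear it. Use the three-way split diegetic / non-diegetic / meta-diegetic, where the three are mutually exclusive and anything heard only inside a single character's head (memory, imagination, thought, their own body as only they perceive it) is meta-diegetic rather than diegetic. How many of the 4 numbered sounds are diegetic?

2

(1) is diegetic: the music comes from an on-screen device that Ozan responds to.
(2) it's Ozan's internal bodily sensation rendered as sound; only Ozan 'hears' it → meta-diegetic.
(3) is diegetic: it's the actual ambient sound of the location.
(4) internal monologue — inside Ozan's mind, not spoken into the scene → meta-diegetic.
So 2 of the 4 are diegetic: (1), (3).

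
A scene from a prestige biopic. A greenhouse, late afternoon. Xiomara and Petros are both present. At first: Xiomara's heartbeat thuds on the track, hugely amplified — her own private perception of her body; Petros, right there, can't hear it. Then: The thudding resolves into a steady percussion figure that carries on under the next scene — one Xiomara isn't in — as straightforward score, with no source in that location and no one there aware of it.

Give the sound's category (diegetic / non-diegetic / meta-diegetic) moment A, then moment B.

Moment A: it's Xiomara's subjective body sound, inaudible to Petros → meta-diegetic.
Moment B: detached from Xiomara and playing as sourceless score over a scene she isn't in — for the audience only → non-diegetic.

meta-diegetic, non-diegetic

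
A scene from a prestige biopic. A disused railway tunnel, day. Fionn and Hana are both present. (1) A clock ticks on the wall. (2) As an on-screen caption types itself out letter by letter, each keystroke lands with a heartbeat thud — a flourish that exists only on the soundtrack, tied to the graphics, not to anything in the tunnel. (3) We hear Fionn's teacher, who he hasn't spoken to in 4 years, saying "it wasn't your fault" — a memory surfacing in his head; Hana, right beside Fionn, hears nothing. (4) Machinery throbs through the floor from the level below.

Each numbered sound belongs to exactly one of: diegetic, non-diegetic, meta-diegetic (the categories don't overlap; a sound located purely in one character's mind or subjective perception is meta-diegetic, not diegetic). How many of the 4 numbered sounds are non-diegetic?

1

(1) an in-world source (a clock); characters could hear it → diegetic.
Sound (2): the caption isn't part of the story world, so neither is the sound tied to it, so non-diegetic.
Sound (3): a remembered line, private to Fionn — not present in the room, not audible to Hana, so meta-diegetic.
(4) is diegetic: it's the actual ambient sound of the location.
So 1 of the 4 is non-diegetic: (2).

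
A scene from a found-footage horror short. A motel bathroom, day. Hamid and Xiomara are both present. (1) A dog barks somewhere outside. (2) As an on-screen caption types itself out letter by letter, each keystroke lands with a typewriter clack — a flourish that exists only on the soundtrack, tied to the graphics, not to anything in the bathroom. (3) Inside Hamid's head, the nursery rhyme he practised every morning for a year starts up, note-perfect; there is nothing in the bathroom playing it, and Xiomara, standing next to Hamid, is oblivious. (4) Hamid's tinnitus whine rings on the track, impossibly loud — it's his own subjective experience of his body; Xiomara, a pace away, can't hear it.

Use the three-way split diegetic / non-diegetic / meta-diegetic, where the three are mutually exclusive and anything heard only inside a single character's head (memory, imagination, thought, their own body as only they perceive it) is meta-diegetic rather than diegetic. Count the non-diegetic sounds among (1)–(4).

Sound (1): the sound comes from a dog physically present in the location, so diegetic.
Sound (2): sound married to a title/caption — outside the diegesis by definition, so non-diegetic.
(3) is meta-diegetic: it lives in Hamid's subjectivity, not in the bathroom.
(4) it's Hamid's internal bodily sensation rendered as sound; only Hamid 'hears' it → meta-diegetic.
So 1 of the 4 is non-diegetic: (2).

1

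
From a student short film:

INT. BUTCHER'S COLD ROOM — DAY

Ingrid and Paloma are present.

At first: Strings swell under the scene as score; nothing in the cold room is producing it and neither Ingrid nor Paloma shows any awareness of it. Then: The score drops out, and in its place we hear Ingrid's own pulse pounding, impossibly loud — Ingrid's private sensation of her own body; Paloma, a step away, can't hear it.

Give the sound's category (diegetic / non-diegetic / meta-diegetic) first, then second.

non-diegetic, meta-diegetic

First: underscore with no in-world source, inaudible to the characters → non-diegetic.
Second: the body sound is Ingrid's subjective perception alone — Paloma can't hear it → meta-diegetic.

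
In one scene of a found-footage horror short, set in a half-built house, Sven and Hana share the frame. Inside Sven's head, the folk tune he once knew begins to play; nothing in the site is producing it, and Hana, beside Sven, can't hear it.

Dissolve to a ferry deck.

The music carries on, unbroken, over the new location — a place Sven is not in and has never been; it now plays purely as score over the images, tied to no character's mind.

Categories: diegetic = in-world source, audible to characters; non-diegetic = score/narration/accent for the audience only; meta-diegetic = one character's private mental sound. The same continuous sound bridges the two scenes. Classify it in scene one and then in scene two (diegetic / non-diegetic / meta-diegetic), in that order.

meta-diegetic, non-diegetic

Scene one: the music exists only inside Sven's mind; Hana can't hear it → meta-diegetic.
Scene two: it's detached from Sven entirely and plays over unrelated images with no in-world source — conventional underscore → non-diegetic.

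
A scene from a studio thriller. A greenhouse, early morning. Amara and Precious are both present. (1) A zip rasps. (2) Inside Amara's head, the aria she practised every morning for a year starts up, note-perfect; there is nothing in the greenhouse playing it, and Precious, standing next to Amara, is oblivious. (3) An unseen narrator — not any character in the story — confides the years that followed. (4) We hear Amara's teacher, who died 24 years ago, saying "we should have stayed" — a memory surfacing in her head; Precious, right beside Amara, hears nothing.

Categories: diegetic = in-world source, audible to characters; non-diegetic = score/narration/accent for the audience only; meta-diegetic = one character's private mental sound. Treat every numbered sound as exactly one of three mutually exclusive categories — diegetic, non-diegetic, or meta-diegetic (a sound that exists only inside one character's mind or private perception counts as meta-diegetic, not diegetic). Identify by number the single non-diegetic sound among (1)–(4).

3

(1) is diegetic: a zip is a real object/event in the scene's world.
(2) the music is a memory playing inside Amara's mind alone; no real-world source, Precious can't hear it → meta-diegetic.
(3) is non-diegetic: commentary laid over the scene from outside the fiction.
(4) a remembered line, private to Amara — not present in the room, not audible to Precious → meta-diegetic.
Only (3) is non-diegetic.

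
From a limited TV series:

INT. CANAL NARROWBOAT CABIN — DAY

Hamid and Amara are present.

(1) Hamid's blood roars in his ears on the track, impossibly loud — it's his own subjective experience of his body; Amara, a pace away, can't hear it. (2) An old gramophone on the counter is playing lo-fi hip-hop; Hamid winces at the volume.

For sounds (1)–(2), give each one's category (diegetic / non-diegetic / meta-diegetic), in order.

meta-diegetic, diegetic

(1) is meta-diegetic: point-of-audition from inside Hamid's body; not a sound in the room.
(2) is diegetic: an old gramophone is a physical source in the scene and Hamid reacts to it.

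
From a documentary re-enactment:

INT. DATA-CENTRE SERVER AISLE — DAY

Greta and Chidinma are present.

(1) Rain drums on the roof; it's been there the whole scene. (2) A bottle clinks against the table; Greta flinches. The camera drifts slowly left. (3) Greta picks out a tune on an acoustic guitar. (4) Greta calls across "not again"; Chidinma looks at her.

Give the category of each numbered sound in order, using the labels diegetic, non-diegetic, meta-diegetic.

diegetic, diegetic, diegetic, diegetic

(1) is diegetic: ambient/room sound belonging to the story's physical space.
Sound (2): a bottle is a real object/event in the scene's world, so diegetic.
Sound (3): a character is playing an acoustic guitar on screen, so diegetic.
(4) on-screen dialogue — Greta speaks and Chidinma is there to hear → diegetic.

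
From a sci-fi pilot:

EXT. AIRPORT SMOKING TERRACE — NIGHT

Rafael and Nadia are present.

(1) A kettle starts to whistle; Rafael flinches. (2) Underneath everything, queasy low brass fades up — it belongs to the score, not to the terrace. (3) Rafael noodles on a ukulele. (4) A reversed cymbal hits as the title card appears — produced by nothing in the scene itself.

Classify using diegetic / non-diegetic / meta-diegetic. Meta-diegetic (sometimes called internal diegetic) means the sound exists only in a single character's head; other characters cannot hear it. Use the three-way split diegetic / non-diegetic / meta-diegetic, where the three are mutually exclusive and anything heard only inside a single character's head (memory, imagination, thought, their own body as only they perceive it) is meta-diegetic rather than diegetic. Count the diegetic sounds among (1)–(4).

Sound (1): a kettle is a real object/event in the scene's world, so diegetic.
(2) is non-diegetic: nothing in the terrace produces it and the characters don't hear it — pure soundtrack.
Sound (3): the instrument and the performer are both in the scene, so diegetic.
Sound (4): it's a sound-design accent with no in-world source; no one in the scene can hear it, so non-diegetic.
So 2 of the 4 are diegetic: (1), (3).

2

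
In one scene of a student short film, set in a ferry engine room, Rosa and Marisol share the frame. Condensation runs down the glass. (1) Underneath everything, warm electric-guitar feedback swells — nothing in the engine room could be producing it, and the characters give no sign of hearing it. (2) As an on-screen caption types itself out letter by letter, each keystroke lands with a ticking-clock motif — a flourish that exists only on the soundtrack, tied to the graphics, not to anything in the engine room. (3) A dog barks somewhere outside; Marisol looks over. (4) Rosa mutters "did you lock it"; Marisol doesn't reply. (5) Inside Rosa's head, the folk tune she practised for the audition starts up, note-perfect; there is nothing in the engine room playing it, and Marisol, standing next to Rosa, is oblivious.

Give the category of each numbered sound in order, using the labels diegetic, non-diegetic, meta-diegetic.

(1) is non-diegetic: nothing in the engine room produces it and the characters don't hear it — pure soundtrack.
(2) it accompanies on-screen graphics, not anything inside the story world → non-diegetic.
Sound (3): a dog is a real object/event in the scene's world, so diegetic.
Sound (4): on-screen dialogue — Rosa speaks and Marisol is there to hear, so diegetic.
Sound (5): remembered music, private to Rosa — Marisol is oblivious because it isn't in the room, so meta-diegetic.

non-diegetic, non-diegetic, diegetic, diegetic, meta-diegetic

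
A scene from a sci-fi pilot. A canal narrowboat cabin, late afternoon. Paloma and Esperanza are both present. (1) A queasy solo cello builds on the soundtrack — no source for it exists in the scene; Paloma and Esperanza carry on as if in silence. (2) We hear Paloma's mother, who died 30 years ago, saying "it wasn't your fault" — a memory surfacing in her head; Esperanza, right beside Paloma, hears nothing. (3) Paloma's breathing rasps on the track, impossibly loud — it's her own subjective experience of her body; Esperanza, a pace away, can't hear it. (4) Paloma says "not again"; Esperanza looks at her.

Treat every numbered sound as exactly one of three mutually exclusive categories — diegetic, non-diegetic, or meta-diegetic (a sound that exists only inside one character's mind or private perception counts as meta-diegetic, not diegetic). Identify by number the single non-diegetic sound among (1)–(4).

1

Sound (1): it has no source in the story world and no character can hear it — it's underscore, so non-diegetic.
(2) it's Paloma's recollection rendered as sound; the other character can't hear it → meta-diegetic.
Sound (3): point-of-audition from inside Paloma's body; not a sound in the room, so meta-diegetic.
Sound (4): Paloma is a character speaking aloud in the scene, so diegetic.
Only (1) is non-diegetic.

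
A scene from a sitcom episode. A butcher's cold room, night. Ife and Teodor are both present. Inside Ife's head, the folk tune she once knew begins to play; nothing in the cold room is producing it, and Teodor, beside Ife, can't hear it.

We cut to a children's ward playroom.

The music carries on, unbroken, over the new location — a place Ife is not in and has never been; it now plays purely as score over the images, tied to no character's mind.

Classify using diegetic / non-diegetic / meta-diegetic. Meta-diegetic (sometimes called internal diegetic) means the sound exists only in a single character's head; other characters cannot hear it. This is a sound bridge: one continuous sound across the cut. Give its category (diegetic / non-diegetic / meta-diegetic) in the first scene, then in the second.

Scene one: the music exists only inside Ife's mind; Teodor can't hear it → meta-diegetic.
Scene two: it's detached from Ife entirely and plays over unrelated images with no in-world source — conventional underscore → non-diegetic.

meta-diegetic, non-diegetic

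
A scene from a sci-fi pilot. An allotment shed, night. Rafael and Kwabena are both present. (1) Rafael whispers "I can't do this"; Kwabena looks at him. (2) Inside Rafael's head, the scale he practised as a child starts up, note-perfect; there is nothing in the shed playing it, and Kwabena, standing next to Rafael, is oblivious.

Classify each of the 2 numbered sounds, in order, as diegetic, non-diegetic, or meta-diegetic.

diegetic, meta-diegetic

(1) is diegetic: spoken by a character present in the story world.
(2) is meta-diegetic: it lives in Rafael's subjectivity, not in the shed.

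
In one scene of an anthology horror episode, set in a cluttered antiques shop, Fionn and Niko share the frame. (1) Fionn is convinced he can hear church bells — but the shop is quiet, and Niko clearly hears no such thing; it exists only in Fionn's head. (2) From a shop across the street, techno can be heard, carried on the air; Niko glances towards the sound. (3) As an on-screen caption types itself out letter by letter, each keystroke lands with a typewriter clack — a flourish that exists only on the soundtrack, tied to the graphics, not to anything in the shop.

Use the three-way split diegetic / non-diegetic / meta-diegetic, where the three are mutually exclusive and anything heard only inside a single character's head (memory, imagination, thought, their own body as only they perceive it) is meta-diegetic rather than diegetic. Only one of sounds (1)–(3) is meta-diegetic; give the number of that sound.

1

(1) is meta-diegetic: the sound is imagined by Fionn; nothing in the story world is producing it and Niko can't hear it.
(2) is diegetic: off-screen diegetic: the source is out of frame but still in the story's space.
(3) is non-diegetic: sound married to a title/caption — outside the diegesis by definition.
Only (1) is meta-diegetic.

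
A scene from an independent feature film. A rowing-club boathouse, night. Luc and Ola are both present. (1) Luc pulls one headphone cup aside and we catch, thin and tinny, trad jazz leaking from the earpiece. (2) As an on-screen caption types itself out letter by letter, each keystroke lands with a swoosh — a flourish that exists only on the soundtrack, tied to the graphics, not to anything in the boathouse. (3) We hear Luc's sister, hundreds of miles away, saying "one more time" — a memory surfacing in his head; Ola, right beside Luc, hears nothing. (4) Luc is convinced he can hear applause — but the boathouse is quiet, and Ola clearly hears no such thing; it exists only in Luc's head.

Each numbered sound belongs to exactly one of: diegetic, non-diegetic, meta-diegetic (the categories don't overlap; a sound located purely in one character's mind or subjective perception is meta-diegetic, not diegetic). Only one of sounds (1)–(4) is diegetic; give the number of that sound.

(1) is diegetic: the earpiece is a real device on Luc's head — source music.
(2) is non-diegetic: sound married to a title/caption — outside the diegesis by definition.
Sound (3): a remembered line, private to Luc — not present in the room, not audible to Ola, so meta-diegetic.
(4) subjective to Luc: the boathouse is silent and Ola hears nothing → meta-diegetic.
Only (1) is diegetic.

1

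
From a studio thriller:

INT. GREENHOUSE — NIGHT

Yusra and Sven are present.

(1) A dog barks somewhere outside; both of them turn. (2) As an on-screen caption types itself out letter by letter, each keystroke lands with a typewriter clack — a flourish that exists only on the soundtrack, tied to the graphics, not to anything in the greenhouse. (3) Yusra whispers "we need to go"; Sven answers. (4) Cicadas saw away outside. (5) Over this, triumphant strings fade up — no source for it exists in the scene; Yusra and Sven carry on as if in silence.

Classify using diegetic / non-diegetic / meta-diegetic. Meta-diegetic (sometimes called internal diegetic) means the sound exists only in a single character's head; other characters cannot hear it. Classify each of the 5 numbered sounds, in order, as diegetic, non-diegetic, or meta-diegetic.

(1) a dog is a real object/event in the scene's world → diegetic.
Sound (2): it accompanies on-screen graphics, not anything inside the story world, so non-diegetic.
Sound (3): spoken by a character present in the story world, so diegetic.
(4) is diegetic: cicadas is part of the location's real environment.
Sound (5): score with no on-screen or off-screen source; it exists for the audience alone, so non-diegetic.

diegetic, non-diegetic, diegetic, diegetic, non-diegetic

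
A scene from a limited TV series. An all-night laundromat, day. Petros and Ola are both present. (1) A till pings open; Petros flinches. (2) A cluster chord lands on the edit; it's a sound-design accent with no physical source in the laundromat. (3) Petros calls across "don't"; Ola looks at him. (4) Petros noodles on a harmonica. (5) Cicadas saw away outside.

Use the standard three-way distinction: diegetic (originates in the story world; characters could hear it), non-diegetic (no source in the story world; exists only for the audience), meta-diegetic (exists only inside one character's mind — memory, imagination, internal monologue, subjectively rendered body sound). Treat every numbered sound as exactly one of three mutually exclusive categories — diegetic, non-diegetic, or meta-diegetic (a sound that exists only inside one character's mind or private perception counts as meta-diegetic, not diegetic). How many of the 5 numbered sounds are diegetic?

4

(1) a till is a real object/event in the scene's world → diegetic.
(2) it's a sound-design accent with no in-world source; no one in the scene can hear it → non-diegetic.
Sound (3): on-screen dialogue — Petros speaks and Ola is there to hear, so diegetic.
(4) the instrument and the performer are both in the scene → diegetic.
Sound (5): cicadas is part of the location's real environment, so diegetic.
So 4 of the 5 are diegetic: (1), (3), (4), (5).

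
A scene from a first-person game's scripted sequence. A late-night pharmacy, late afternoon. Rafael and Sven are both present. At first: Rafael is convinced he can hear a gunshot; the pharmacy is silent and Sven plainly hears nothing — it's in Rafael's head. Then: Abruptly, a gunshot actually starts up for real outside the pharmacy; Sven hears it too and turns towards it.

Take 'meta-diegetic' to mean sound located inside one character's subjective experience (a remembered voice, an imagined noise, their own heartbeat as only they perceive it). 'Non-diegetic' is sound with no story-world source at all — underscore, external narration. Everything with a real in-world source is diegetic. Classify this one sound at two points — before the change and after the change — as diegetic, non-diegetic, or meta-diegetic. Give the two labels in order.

meta-diegetic, diegetic

Before the change: only Rafael 'hears' it — imagined, in his mind → meta-diegetic.
After the change: now there's a real external source and Sven hears it too — in the story world → diegetic.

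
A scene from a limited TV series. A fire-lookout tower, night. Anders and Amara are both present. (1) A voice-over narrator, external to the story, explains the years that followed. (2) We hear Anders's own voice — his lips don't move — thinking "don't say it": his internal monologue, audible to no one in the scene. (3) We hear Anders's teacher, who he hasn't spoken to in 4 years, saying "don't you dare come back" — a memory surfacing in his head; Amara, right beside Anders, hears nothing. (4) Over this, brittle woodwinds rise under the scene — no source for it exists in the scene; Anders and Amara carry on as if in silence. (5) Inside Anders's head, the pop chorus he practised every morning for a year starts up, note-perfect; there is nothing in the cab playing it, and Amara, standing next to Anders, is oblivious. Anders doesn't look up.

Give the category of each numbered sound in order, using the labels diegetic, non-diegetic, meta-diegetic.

Sound (1): external voice-over — not a character, not heard by anyone in the scene, so non-diegetic.
(2) is meta-diegetic: it's Anders's unspoken thought, heard only by the audience via his subjectivity.
(3) is meta-diegetic: it's Anders's recollection rendered as sound; the other character can't hear it.
(4) score with no on-screen or off-screen source; it exists for the audience alone → non-diegetic.
(5) is meta-diegetic: remembered music, private to Anders — Amara is oblivious because it isn't in the room.

non-diegetic, meta-diegetic, meta-diegetic, non-diegetic, meta-diegetic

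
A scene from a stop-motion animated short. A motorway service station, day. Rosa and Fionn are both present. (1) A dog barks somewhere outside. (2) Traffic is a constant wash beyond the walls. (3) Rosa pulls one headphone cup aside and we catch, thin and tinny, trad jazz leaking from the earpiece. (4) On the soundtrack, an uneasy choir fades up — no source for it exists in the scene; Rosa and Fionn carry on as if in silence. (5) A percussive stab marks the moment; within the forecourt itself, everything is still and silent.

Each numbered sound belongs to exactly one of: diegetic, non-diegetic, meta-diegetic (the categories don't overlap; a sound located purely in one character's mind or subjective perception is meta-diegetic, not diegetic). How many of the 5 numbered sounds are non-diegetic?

2

(1) is diegetic: a dog is a real object/event in the scene's world.
(2) is diegetic: ambient/room sound belonging to the story's physical space.
Sound (3): the headphones are an on-screen source, so diegetic.
(4) nothing in the forecourt produces it and the characters don't hear it — pure soundtrack → non-diegetic.
(5) it's a sound-design accent with no in-world source; no one in the scene can hear it → non-diegetic.
Non-diegetic: (4), (5) — that's 2.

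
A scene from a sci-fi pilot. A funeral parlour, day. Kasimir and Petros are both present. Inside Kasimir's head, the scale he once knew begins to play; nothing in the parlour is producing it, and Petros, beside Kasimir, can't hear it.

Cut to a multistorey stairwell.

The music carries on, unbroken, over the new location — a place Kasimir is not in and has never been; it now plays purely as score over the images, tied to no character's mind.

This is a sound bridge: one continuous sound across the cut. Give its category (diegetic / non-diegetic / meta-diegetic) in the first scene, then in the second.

Scene one: the music exists only inside Kasimir's mind; Petros can't hear it → meta-diegetic.
Scene two: it's detached from Kasimir entirely and plays over unrelated images with no in-world source — conventional underscore → non-diegetic.

meta-diegetic, non-diegetic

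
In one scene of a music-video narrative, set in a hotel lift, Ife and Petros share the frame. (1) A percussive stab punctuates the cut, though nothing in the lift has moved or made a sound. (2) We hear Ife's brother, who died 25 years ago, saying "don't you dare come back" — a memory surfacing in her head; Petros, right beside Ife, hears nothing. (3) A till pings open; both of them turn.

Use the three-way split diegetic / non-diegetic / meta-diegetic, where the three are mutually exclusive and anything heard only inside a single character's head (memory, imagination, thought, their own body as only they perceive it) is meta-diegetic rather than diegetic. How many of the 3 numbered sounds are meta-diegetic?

(1) is non-diegetic: nothing in the scene produces it; it's an accent added for the audience.
(2) is meta-diegetic: it's Ife's recollection rendered as sound; the other character can't hear it.
(3) an in-world source (a till); characters could hear it → diegetic.
Meta-diegetic: (2) — that's 1.

1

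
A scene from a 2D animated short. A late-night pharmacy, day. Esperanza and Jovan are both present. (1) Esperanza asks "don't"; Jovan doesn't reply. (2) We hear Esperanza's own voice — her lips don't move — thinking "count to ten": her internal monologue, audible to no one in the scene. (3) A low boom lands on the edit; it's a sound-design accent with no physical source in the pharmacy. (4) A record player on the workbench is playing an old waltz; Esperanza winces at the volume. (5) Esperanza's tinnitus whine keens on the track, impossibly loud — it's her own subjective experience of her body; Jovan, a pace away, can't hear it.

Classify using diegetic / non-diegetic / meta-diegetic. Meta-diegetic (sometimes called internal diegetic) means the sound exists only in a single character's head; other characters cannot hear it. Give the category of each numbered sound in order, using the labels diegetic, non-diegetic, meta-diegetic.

(1) is diegetic: on-screen dialogue — Esperanza speaks and Jovan is there to hear.
(2) internal monologue — inside Esperanza's mind, not spoken into the scene → meta-diegetic.
Sound (3): it's a sound-design accent with no in-world source; no one in the scene can hear it, so non-diegetic.
(4) a record player is a physical source in the scene and Esperanza reacts to it → diegetic.
(5) a subjective body sound — Esperanza's private perception, inaudible to Jovan → meta-diegetic.

diegetic, meta-diegetic, non-diegetic, diegetic, meta-diegetic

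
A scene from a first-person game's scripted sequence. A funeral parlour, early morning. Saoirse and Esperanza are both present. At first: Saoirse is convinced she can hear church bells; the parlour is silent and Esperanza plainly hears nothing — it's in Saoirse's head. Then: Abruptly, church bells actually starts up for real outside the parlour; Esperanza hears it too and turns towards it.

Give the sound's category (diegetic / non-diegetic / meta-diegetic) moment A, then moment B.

meta-diegetic, diegetic

Moment A: only Saoirse 'hears' it — imagined, in her mind → meta-diegetic.
Moment B: now there's a real external source and Esperanza hears it too — in the story world → diegetic.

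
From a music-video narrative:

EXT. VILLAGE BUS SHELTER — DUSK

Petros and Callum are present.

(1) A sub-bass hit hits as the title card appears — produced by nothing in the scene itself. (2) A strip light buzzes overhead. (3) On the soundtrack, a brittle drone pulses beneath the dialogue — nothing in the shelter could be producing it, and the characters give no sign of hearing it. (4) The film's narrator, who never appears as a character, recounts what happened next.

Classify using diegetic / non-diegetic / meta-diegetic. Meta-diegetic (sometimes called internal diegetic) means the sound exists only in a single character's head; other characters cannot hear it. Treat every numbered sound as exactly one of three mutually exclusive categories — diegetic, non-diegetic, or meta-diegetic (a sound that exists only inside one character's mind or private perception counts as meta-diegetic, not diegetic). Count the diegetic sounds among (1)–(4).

(1) is non-diegetic: nothing in the scene produces it; it's an accent added for the audience.
(2) it's the actual ambient sound of the location → diegetic.
(3) is non-diegetic: it has no source in the story world and no character can hear it — it's underscore.
(4) commentary laid over the scene from outside the fiction → non-diegetic.
So 1 of the 4 is diegetic: (2).

1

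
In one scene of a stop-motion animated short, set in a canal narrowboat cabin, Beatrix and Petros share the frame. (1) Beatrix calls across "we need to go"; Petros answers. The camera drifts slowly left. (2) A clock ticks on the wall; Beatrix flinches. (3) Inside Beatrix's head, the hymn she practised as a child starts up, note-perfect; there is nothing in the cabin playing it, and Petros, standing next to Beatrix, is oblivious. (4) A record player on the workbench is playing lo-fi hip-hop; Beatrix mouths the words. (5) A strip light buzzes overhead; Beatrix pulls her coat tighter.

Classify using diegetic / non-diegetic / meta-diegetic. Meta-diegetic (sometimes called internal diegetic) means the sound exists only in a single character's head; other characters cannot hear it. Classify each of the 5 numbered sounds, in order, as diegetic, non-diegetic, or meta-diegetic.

diegetic, diegetic, meta-diegetic, diegetic, diegetic

Sound (1): on-screen dialogue — Beatrix speaks and Petros is there to hear, so diegetic.
Sound (2): the sound comes from a clock physically present in the location, so diegetic.
(3) it lives in Beatrix's subjectivity, not in the cabin → meta-diegetic.
(4) is diegetic: the music comes from an on-screen device that Beatrix responds to.
(5) a strip light is part of the location's real environment → diegetic.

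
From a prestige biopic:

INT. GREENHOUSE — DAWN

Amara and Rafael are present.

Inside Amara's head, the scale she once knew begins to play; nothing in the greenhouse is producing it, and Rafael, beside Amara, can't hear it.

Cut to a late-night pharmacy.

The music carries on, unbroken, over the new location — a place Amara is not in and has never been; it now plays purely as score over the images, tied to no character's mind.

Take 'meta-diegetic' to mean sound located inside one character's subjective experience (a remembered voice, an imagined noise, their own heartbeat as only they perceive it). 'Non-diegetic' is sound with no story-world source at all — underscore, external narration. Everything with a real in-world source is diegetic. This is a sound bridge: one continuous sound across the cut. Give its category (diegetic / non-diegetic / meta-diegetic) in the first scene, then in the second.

Scene one: the music exists only inside Amara's mind; Rafael can't hear it → meta-diegetic.
Scene two: it's detached from Amara entirely and plays over unrelated images with no in-world source — conventional underscore → non-diegetic.

meta-diegetic, non-diegetic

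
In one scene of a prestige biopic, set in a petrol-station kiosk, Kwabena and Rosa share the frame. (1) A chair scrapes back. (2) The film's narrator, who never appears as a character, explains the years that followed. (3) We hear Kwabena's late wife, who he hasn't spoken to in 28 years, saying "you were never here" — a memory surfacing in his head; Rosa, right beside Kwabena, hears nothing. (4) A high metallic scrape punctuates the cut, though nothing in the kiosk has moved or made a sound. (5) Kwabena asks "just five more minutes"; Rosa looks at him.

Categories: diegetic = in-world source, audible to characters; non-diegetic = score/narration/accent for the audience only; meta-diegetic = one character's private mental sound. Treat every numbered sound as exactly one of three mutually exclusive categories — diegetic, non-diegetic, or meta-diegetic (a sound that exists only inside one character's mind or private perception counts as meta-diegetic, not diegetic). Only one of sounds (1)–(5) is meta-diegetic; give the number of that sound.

3

(1) the sound comes from a chair physically present in the location → diegetic.
Sound (2): external voice-over — not a character, not heard by anyone in the scene, so non-diegetic.
(3) the voice is a memory playing only inside Kwabena's mind; Rosa can't hear it → meta-diegetic.
(4) is non-diegetic: it's a sound-design accent with no in-world source; no one in the scene can hear it.
(5) is diegetic: Kwabena is a character speaking aloud in the scene.
Only (3) is meta-diegetic.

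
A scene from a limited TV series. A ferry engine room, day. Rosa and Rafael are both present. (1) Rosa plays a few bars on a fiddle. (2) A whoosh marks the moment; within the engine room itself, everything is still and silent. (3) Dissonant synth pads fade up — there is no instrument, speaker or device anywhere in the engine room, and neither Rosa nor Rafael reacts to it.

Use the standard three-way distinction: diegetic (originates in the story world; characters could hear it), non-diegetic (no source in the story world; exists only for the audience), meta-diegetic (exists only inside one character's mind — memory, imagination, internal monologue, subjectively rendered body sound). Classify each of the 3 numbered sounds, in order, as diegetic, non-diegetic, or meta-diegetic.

Sound (1): the instrument and the performer are both in the scene, so diegetic.
(2) it's a sound-design accent with no in-world source; no one in the scene can hear it → non-diegetic.
(3) nothing in the engine room produces it and the characters don't hear it — pure soundtrack → non-diegetic.

diegetic, non-diegetic, non-diegetic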